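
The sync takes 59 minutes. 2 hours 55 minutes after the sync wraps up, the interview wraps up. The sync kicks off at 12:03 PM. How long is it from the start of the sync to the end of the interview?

The sync ends at 12:03 PM + 59 min = 1:02 PM.
The interview ends at 1:02 PM + 175 min = 3:57 PM.
From 12:03 PM to 3:57 PM is 3 h 54 min.

3 h 54 min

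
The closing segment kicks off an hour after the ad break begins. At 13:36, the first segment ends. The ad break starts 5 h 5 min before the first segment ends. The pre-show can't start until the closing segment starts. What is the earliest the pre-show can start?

09:31

The ad break starts at 13:36 − 305 min = 08:31.
The closing segment starts at 08:31 + 60 min = 09:31.
The pre-show is bounded by the closing segment, so the earliest it can start is 09:31.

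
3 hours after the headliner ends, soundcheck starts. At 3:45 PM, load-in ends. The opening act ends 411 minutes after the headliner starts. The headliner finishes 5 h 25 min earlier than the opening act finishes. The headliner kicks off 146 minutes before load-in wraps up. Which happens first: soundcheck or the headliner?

The headliner starts at 3:45 PM − 146 min = 1:19 PM.
The opening act ends at 1:19 PM + 411 min = 8:10 PM.
The headliner ends at 8:10 PM − 325 min = 2:45 PM.
Soundcheck starts at 2:45 PM + 180 min = 5:45 PM.
Soundcheck starts at 5:45 PM and the headliner starts at 1:19 PM, so the headliner is first.

the headliner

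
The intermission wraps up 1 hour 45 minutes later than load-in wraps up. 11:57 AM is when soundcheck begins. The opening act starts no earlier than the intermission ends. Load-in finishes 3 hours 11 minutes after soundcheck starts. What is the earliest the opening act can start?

Load-in ends at 11:57 AM + 191 min = 3:08 PM.
The intermission ends at 3:08 PM + 105 min = 4:53 PM.
The opening act is bounded by the intermission, so the earliest it can start is 4:53 PM.

4:53 PM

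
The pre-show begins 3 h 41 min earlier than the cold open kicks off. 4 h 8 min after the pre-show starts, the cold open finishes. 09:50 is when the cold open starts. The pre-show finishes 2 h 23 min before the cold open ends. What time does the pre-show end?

The pre-show starts at 09:50 − 221 min = 06:09.
The cold open ends at 06:09 + 248 min = 10:17.
The pre-show ends at 10:17 − 143 min = 07:54.

07:54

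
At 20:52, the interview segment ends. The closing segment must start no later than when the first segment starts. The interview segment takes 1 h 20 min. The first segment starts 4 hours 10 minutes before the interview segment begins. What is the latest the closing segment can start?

The interview segment starts at 20:52 − 80 min = 19:32.
The first segment starts at 19:32 − 250 min = 15:22.
The closing segment is bounded by the first segment, so the latest it can start is 15:22.

15:22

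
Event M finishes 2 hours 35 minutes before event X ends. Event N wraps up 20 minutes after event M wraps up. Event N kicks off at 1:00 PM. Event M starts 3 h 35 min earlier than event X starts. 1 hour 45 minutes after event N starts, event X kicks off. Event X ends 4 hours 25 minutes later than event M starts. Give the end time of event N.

1:20 PM

Event X starts at 1:00 PM + 105 min = 2:45 PM.
Event M starts at 2:45 PM − 215 min = 11:10 AM.
Event X ends at 11:10 AM + 265 min = 3:35 PM.
Event M ends at 3:35 PM − 155 min = 1:00 PM.
Event N ends at 1:00 PM + 20 min = 1:20 PM.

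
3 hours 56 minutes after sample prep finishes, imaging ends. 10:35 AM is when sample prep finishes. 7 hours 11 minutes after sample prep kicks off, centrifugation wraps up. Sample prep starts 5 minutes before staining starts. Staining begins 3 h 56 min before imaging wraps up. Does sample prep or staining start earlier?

sample prep

Imaging ends at 10:35 AM + 236 min = 2:31 PM.
Staining starts at 2:31 PM − 236 min = 10:35 AM.
Sample prep starts at 10:35 AM − 5 min = 10:30 AM.
Sample prep starts at 10:30 AM and staining starts at 10:35 AM, so sample prep is first.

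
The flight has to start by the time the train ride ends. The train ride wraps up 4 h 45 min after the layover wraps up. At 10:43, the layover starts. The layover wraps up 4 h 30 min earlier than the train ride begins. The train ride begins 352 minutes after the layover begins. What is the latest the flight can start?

16:50

The train ride starts at 10:43 + 352 min = 16:35.
The layover ends at 16:35 − 270 min = 12:05.
The train ride ends at 12:05 + 285 min = 16:50.
The flight is bounded by the train ride, so the latest it can start is 16:50.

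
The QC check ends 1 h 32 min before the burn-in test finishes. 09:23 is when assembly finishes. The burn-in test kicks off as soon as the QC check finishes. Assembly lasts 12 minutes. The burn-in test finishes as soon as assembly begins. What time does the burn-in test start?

Assembly starts at 09:23 − 12 min = 09:11.
So the burn-in test ends at 09:11.
The QC check ends at 09:11 − 92 min = 07:39.
So the burn-in test starts at 07:39.

07:39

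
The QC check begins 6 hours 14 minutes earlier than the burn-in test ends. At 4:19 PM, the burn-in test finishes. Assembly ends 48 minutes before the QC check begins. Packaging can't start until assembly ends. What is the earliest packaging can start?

9:17 AM

The QC check starts at 4:19 PM − 374 min = 10:05 AM.
Assembly ends at 10:05 AM − 48 min = 9:17 AM.
Packaging is bounded by assembly, so the earliest it can start is 9:17 AM.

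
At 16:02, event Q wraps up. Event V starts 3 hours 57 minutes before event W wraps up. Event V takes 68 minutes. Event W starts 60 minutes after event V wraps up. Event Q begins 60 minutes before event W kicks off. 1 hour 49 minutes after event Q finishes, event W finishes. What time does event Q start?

Event W ends at 16:02 + 109 min = 17:51.
Event V starts at 17:51 − 237 min = 13:54.
Event V ends at 13:54 + 68 min = 15:02.
Event W starts at 15:02 + 60 min = 16:02.
Event Q starts at 16:02 − 60 min = 15:02.

15:02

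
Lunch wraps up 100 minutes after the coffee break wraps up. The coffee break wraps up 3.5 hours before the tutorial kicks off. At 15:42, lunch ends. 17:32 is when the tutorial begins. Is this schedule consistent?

Yes

The coffee break ends at 17:32 − 210 min = 14:02.
Lunch ends at 14:02 + 100 min = 15:42.
That matches the stated 15:42, so the schedule is consistent.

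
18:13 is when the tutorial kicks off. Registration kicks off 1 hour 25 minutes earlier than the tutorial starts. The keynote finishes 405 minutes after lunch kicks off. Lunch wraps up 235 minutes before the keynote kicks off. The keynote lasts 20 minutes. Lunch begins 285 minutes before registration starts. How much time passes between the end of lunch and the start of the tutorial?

Registration starts at 18:13 − 85 min = 16:48.
Lunch starts at 16:48 − 285 min = 12:03.
The keynote ends at 12:03 + 405 min = 18:48.
The keynote starts at 18:48 − 20 min = 18:28.
Lunch ends at 18:28 − 235 min = 14:33.
From 14:33 to 18:13 is 3 h 40 min.

3 h 40 min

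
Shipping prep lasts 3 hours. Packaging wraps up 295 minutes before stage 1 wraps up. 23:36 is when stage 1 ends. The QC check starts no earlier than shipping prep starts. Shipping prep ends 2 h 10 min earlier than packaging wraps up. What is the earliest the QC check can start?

13:31

Packaging ends at 23:36 − 295 min = 18:41.
Shipping prep ends at 18:41 − 130 min = 16:31.
Shipping prep starts at 16:31 − 180 min = 13:31.
The QC check is bounded by shipping prep, so the earliest it can start is 13:31.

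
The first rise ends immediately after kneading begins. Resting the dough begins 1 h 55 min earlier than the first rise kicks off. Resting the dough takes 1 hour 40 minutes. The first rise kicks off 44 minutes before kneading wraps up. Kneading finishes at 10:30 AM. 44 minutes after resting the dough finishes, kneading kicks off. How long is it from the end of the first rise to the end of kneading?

The first rise starts at 10:30 AM − 44 min = 9:46 AM.
Resting the dough starts at 9:46 AM − 115 min = 7:51 AM.
Resting the dough ends at 7:51 AM + 100 min = 9:31 AM.
Kneading starts at 9:31 AM + 44 min = 10:15 AM.
So the first rise ends at 10:15 AM.
From 10:15 AM to 10:30 AM is 15 minutes.

15 minutes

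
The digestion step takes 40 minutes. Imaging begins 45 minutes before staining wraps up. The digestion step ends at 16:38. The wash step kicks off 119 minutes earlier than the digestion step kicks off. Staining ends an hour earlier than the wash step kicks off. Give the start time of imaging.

12:14

The digestion step starts at 16:38 − 40 min = 15:58.
The wash step starts at 15:58 − 119 min = 13:59.
Staining ends at 13:59 − 60 min = 12:59.
Imaging starts at 12:59 − 45 min = 12:14.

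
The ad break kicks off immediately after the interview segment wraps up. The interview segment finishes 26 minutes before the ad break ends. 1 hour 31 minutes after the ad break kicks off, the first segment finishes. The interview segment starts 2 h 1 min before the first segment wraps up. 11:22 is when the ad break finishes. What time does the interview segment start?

10:26

The interview segment ends at 11:22 − 26 min = 10:56.
So the ad break starts at 10:56.
The first segment ends at 10:56 + 91 min = 12:27.
The interview segment starts at 12:27 − 121 min = 10:26.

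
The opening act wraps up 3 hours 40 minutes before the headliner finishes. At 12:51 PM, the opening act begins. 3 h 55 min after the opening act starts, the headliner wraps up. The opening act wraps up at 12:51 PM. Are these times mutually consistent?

The headliner ends at 12:51 PM + 235 min = 4:46 PM.
The opening act ends at 4:46 PM − 220 min = 1:06 PM.
But the opening act is also said to end at 12:51 PM — a 15-minute conflict.

No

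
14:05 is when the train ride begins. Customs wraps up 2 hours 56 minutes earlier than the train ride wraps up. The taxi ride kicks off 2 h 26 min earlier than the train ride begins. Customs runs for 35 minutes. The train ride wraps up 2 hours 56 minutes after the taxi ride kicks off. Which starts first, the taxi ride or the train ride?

the taxi ride

The taxi ride starts at 14:05 − 146 min = 11:39.
The taxi ride starts at 11:39 and the train ride starts at 14:05, so the taxi ride is first.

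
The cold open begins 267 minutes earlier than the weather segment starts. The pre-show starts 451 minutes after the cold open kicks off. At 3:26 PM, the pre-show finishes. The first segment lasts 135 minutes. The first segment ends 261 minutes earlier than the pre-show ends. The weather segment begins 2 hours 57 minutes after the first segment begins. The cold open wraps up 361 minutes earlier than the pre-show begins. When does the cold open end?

The first segment ends at 3:26 PM − 261 min = 11:05 AM.
The first segment starts at 11:05 AM − 135 min = 8:50 AM.
The weather segment starts at 8:50 AM + 177 min = 11:47 AM.
The cold open starts at 11:47 AM − 267 min = 7:20 AM.
The pre-show starts at 7:20 AM + 451 min = 2:51 PM.
The cold open ends at 2:51 PM − 361 min = 8:50 AM.

8:50 AM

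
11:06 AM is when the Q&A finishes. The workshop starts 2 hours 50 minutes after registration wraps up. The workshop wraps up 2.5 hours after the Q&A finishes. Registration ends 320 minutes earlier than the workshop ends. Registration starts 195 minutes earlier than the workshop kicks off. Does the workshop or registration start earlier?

registration

The workshop ends at 11:06 AM + 150 min = 1:36 PM.
Registration ends at 1:36 PM − 320 min = 8:16 AM.
The workshop starts at 8:16 AM + 170 min = 11:06 AM.
Registration starts at 11:06 AM − 195 min = 7:51 AM.
The workshop starts at 11:06 AM and registration starts at 7:51 AM, so registration is first.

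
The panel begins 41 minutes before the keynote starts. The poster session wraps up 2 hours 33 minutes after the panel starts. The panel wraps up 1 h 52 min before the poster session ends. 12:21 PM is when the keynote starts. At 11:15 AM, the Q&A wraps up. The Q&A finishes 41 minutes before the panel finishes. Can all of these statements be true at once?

The panel starts at 12:21 PM − 41 min = 11:40 AM.
The poster session ends at 11:40 AM + 153 min = 2:13 PM.
The panel ends at 2:13 PM − 112 min = 12:21 PM.
The Q&A ends at 12:21 PM − 41 min = 11:40 AM.
But the Q&A is also said to end at 11:15 AM — a 25-minute conflict.

No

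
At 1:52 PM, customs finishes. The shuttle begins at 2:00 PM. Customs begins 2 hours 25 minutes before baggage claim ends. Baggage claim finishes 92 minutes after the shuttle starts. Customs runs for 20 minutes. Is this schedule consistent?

Baggage claim ends at 2:00 PM + 92 min = 3:32 PM.
Customs starts at 3:32 PM − 145 min = 1:07 PM.
Customs ends at 1:07 PM + 20 min = 1:27 PM.
But customs is also said to end at 1:52 PM — a 25-minute conflict.

No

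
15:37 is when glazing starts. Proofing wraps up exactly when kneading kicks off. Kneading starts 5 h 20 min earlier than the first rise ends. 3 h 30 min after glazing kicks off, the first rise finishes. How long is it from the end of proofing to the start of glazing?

110 minutes

The first rise ends at 15:37 + 210 min = 19:07.
Kneading starts at 19:07 − 320 min = 13:47.
So proofing ends at 13:47.
From 13:47 to 15:37 is 110 minutes.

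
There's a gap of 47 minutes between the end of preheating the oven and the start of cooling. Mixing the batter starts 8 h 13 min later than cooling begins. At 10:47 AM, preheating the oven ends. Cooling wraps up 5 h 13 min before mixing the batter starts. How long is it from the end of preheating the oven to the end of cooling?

Cooling starts at 10:47 AM + 47 min = 11:34 AM.
Mixing the batter starts at 11:34 AM + 493 min = 7:47 PM.
Cooling ends at 7:47 PM − 313 min = 2:34 PM.
From 10:47 AM to 2:34 PM is 227 minutes.

227 minutes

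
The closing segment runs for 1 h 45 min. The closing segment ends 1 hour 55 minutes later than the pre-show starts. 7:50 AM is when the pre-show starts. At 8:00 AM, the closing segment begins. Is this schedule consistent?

The closing segment ends at 7:50 AM + 115 min = 9:45 AM.
The closing segment starts at 9:45 AM − 105 min = 8:00 AM.
That matches the stated 8:00 AM, so the schedule is consistent.

Yes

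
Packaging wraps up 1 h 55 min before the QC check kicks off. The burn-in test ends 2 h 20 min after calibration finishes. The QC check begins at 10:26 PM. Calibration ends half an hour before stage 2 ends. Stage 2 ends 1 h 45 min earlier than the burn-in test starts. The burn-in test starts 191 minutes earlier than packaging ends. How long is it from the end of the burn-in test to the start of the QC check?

5 hours 1 minute

Packaging ends at 10:26 PM − 115 min = 8:31 PM.
The burn-in test starts at 8:31 PM − 191 min = 5:20 PM.
Stage 2 ends at 5:20 PM − 105 min = 3:35 PM.
Calibration ends at 3:35 PM − 30 min = 3:05 PM.
The burn-in test ends at 3:05 PM + 140 min = 5:25 PM.
From 5:25 PM to 10:26 PM is 5 hours 1 minute.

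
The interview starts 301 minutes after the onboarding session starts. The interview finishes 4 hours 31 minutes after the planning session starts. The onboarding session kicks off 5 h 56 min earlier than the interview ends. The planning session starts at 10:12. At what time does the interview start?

The interview ends at 10:12 + 271 min = 14:43.
The onboarding session starts at 14:43 − 356 min = 08:47.
The interview starts at 08:47 + 301 min = 13:48.

13:48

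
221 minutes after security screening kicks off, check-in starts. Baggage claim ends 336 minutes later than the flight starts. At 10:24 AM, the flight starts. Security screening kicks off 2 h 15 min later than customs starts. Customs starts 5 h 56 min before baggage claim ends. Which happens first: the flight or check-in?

the flight

Baggage claim ends at 10:24 AM + 336 min = 4:00 PM.
Customs starts at 4:00 PM − 356 min = 10:04 AM.
Security screening starts at 10:04 AM + 135 min = 12:19 PM.
Check-in starts at 12:19 PM + 221 min = 4:00 PM.
The flight starts at 10:24 AM and check-in starts at 4:00 PM, so the flight is first.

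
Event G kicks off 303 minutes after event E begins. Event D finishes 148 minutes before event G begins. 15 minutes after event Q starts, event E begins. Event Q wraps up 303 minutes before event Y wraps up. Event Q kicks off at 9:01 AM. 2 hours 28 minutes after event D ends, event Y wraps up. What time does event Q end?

Event E starts at 9:01 AM + 15 min = 9:16 AM.
Event G starts at 9:16 AM + 303 min = 2:19 PM.
Event D ends at 2:19 PM − 148 min = 11:51 AM.
Event Y ends at 11:51 AM + 148 min = 2:19 PM.
Event Q ends at 2:19 PM − 303 min = 9:16 AM.

9:16 AM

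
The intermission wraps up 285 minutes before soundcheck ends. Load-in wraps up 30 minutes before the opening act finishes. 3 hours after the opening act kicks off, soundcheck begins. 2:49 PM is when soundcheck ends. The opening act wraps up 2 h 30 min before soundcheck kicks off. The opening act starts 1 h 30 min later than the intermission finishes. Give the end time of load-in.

The intermission ends at 2:49 PM − 285 min = 10:04 AM.
The opening act starts at 10:04 AM + 90 min = 11:34 AM.
Soundcheck starts at 11:34 AM + 180 min = 2:34 PM.
The opening act ends at 2:34 PM − 150 min = 12:04 PM.
Load-in ends at 12:04 PM − 30 min = 11:34 AM.

11:34 AM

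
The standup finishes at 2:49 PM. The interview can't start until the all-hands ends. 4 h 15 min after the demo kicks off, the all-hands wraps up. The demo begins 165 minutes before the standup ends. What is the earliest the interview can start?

4:19 PM

The demo starts at 2:49 PM − 165 min = 12:04 PM.
The all-hands ends at 12:04 PM + 255 min = 4:19 PM.
The interview is bounded by the all-hands, so the earliest it can start is 4:19 PM.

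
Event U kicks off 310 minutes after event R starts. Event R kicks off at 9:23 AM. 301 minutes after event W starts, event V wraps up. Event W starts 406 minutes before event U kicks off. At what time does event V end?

Event U starts at 9:23 AM + 310 min = 2:33 PM.
Event W starts at 2:33 PM − 406 min = 7:47 AM.
Event V ends at 7:47 AM + 301 min = 12:48 PM.

12:48 PM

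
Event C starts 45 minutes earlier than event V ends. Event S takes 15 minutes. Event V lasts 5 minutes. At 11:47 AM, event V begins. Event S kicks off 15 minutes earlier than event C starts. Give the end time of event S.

11:07 AM

Event V ends at 11:47 AM + 5 min = 11:52 AM.
Event C starts at 11:52 AM − 45 min = 11:07 AM.
Event S starts at 11:07 AM − 15 min = 10:52 AM.
Event S ends at 10:52 AM + 15 min = 11:07 AM.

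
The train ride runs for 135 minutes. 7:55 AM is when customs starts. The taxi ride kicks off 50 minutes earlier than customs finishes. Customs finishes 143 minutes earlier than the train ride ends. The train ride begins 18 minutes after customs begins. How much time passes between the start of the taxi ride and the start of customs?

40 minutes

The train ride starts at 7:55 AM + 18 min = 8:13 AM.
The train ride ends at 8:13 AM + 135 min = 10:28 AM.
Customs ends at 10:28 AM − 143 min = 8:05 AM.
The taxi ride starts at 8:05 AM − 50 min = 7:15 AM.
From 7:15 AM to 7:55 AM is 40 minutes.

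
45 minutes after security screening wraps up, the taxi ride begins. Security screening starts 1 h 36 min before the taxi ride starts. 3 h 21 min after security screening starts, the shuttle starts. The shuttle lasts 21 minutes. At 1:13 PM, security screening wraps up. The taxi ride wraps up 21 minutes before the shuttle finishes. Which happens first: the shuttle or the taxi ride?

the taxi ride

The taxi ride starts at 1:13 PM + 45 min = 1:58 PM.
Security screening starts at 1:58 PM − 96 min = 12:22 PM.
The shuttle starts at 12:22 PM + 201 min = 3:43 PM.
The shuttle starts at 3:43 PM and the taxi ride starts at 1:58 PM, so the taxi ride is first.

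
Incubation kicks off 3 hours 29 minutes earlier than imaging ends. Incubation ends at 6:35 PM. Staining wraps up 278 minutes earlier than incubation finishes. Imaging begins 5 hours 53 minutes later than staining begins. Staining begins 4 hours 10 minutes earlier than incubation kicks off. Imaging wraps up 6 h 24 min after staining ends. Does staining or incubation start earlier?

staining

Staining ends at 6:35 PM − 278 min = 1:57 PM.
Imaging ends at 1:57 PM + 384 min = 8:21 PM.
Incubation starts at 8:21 PM − 209 min = 4:52 PM.
Staining starts at 4:52 PM − 250 min = 12:42 PM.
Staining starts at 12:42 PM and incubation starts at 4:52 PM, so staining is first.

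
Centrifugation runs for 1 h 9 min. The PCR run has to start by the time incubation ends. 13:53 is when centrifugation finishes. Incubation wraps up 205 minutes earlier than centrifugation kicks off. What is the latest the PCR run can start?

09:19

Centrifugation starts at 13:53 − 69 min = 12:44.
Incubation ends at 12:44 − 205 min = 09:19.
The PCR run is bounded by incubation, so the latest it can start is 09:19.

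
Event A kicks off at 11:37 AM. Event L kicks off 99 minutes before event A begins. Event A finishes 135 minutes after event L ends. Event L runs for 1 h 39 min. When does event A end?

1:52 PM

Event L starts at 11:37 AM − 99 min = 9:58 AM.
Event L ends at 9:58 AM + 99 min = 11:37 AM.
Event A ends at 11:37 AM + 135 min = 1:52 PM.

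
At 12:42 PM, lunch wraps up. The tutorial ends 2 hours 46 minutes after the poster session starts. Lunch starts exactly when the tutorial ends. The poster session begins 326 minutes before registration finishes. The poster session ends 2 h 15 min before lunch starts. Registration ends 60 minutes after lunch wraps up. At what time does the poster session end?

Registration ends at 12:42 PM + 60 min = 1:42 PM.
The poster session starts at 1:42 PM − 326 min = 8:16 AM.
The tutorial ends at 8:16 AM + 166 min = 11:02 AM.
So lunch starts at 11:02 AM.
The poster session ends at 11:02 AM − 135 min = 8:47 AM.

8:47 AM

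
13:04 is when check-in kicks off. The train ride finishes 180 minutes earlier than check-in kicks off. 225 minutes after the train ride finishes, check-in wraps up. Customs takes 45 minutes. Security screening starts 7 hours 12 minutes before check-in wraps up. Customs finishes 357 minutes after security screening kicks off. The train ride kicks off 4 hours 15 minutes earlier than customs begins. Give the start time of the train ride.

The train ride ends at 13:04 − 180 min = 10:04.
Check-in ends at 10:04 + 225 min = 13:49.
Security screening starts at 13:49 − 432 min = 06:37.
Customs ends at 06:37 + 357 min = 12:34.
Customs starts at 12:34 − 45 min = 11:49.
The train ride starts at 11:49 − 255 min = 07:34.

07:34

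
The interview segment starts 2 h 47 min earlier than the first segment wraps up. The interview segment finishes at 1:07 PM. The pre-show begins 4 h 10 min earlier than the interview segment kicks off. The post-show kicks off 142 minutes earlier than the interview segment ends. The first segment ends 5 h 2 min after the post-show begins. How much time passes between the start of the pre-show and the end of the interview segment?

4 h 17 min

The post-show starts at 1:07 PM − 142 min = 10:45 AM.
The first segment ends at 10:45 AM + 302 min = 3:47 PM.
The interview segment starts at 3:47 PM − 167 min = 1:00 PM.
The pre-show starts at 1:00 PM − 250 min = 8:50 AM.
From 8:50 AM to 1:07 PM is 4 h 17 min.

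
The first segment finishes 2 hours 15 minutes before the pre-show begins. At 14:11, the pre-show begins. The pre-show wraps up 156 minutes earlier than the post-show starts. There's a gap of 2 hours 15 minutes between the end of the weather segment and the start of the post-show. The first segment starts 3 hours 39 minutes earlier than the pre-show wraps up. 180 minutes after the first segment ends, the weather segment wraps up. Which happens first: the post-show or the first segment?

the first segment

The first segment ends at 14:11 − 135 min = 11:56.
The weather segment ends at 11:56 + 180 min = 14:56.
The post-show starts at 14:56 + 135 min = 17:11.
The pre-show ends at 17:11 − 156 min = 14:35.
The first segment starts at 14:35 − 219 min = 10:56.
The post-show starts at 17:11 and the first segment starts at 10:56, so the first segment is first.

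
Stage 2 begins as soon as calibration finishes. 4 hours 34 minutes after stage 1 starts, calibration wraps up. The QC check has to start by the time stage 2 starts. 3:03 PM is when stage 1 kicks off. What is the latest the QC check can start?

7:37 PM

Calibration ends at 3:03 PM + 274 min = 7:37 PM.
So stage 2 starts at 7:37 PM.
The QC check is bounded by stage 2, so the latest it can start is 7:37 PM.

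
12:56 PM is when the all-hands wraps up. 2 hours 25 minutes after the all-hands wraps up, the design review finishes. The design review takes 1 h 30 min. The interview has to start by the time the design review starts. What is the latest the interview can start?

1:51 PM

The design review ends at 12:56 PM + 145 min = 3:21 PM.
The design review starts at 3:21 PM − 90 min = 1:51 PM.
The interview is bounded by the design review, so the latest it can start is 1:51 PM.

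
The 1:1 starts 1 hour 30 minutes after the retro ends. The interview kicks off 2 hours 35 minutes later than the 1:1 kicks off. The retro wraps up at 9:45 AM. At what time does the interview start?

1:50 PM

The 1:1 starts at 9:45 AM + 90 min = 11:15 AM.
The interview starts at 11:15 AM + 155 min = 1:50 PM.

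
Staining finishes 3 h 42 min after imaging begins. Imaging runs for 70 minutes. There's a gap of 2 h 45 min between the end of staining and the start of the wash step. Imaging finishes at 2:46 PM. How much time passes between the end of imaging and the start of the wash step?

Imaging starts at 2:46 PM − 70 min = 1:36 PM.
Staining ends at 1:36 PM + 222 min = 5:18 PM.
The wash step starts at 5:18 PM + 165 min = 8:03 PM.
From 2:46 PM to 8:03 PM is 317 minutes.

317 minutes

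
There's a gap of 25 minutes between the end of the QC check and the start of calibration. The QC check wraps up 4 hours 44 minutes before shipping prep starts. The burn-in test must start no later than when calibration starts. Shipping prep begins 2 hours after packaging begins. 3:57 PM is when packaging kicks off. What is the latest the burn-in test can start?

Shipping prep starts at 3:57 PM + 120 min = 5:57 PM.
The QC check ends at 5:57 PM − 284 min = 1:13 PM.
Calibration starts at 1:13 PM + 25 min = 1:38 PM.
The burn-in test is bounded by calibration, so the latest it can start is 1:38 PM.

1:38 PM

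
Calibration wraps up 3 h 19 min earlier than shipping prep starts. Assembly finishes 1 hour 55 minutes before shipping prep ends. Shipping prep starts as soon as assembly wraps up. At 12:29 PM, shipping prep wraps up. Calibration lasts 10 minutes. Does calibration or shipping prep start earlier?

Assembly ends at 12:29 PM − 115 min = 10:34 AM.
So shipping prep starts at 10:34 AM.
Calibration ends at 10:34 AM − 199 min = 7:15 AM.
Calibration starts at 7:15 AM − 10 min = 7:05 AM.
Calibration starts at 7:05 AM and shipping prep starts at 10:34 AM, so calibration is first.

calibration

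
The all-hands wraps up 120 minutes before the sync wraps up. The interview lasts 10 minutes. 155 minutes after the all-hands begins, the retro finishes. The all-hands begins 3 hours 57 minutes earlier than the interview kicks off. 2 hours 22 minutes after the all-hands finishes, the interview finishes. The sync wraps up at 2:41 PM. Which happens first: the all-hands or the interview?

The all-hands ends at 2:41 PM − 120 min = 12:41 PM.
The interview ends at 12:41 PM + 142 min = 3:03 PM.
The interview starts at 3:03 PM − 10 min = 2:53 PM.
The all-hands starts at 2:53 PM − 237 min = 10:56 AM.
The all-hands starts at 10:56 AM and the interview starts at 2:53 PM, so the all-hands is first.

the all-hands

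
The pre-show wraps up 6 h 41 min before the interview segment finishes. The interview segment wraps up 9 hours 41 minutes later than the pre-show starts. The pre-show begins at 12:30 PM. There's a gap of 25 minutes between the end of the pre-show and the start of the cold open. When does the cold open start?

The interview segment ends at 12:30 PM + 581 min = 10:11 PM.
The pre-show ends at 10:11 PM − 401 min = 3:30 PM.
The cold open starts at 3:30 PM + 25 min = 3:55 PM.

3:55 PM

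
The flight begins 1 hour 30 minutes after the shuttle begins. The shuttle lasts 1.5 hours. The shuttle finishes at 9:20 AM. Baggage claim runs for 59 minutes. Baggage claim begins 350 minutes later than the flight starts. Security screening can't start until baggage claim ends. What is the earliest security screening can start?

The shuttle starts at 9:20 AM − 90 min = 7:50 AM.
The flight starts at 7:50 AM + 90 min = 9:20 AM.
Baggage claim starts at 9:20 AM + 350 min = 3:10 PM.
Baggage claim ends at 3:10 PM + 59 min = 4:09 PM.
Security screening is bounded by baggage claim, so the earliest it can start is 4:09 PM.

4:09 PM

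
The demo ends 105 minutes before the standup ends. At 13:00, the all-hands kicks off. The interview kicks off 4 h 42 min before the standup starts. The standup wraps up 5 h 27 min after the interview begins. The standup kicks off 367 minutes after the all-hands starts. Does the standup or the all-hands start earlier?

The standup starts at 13:00 + 367 min = 19:07.
The standup starts at 19:07 and the all-hands starts at 13:00, so the all-hands is first.

the all-hands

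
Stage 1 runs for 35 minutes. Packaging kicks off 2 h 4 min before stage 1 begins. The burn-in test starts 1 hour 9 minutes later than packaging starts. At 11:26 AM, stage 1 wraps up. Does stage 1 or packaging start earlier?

packaging

Stage 1 starts at 11:26 AM − 35 min = 10:51 AM.
Packaging starts at 10:51 AM − 124 min = 8:47 AM.
Stage 1 starts at 10:51 AM and packaging starts at 8:47 AM, so packaging is first.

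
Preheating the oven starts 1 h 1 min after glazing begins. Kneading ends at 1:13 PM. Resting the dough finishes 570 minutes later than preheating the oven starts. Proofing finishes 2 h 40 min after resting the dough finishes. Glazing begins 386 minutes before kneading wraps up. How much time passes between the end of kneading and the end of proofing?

6 h 45 min

Glazing starts at 1:13 PM − 386 min = 6:47 AM.
Preheating the oven starts at 6:47 AM + 61 min = 7:48 AM.
Resting the dough ends at 7:48 AM + 570 min = 5:18 PM.
Proofing ends at 5:18 PM + 160 min = 7:58 PM.
From 1:13 PM to 7:58 PM is 6 h 45 min.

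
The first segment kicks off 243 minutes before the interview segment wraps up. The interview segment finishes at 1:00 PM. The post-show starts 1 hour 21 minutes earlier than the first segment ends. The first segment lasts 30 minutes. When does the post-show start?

8:06 AM

The first segment starts at 1:00 PM − 243 min = 8:57 AM.
The first segment ends at 8:57 AM + 30 min = 9:27 AM.
The post-show starts at 9:27 AM − 81 min = 8:06 AM.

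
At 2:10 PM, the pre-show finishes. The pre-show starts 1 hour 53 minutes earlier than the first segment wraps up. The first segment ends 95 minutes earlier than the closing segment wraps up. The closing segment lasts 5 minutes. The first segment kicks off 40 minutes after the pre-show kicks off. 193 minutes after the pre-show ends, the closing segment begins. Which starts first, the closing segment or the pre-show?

the pre-show

The closing segment starts at 2:10 PM + 193 min = 5:23 PM.
The closing segment ends at 5:23 PM + 5 min = 5:28 PM.
The first segment ends at 5:28 PM − 95 min = 3:53 PM.
The pre-show starts at 3:53 PM − 113 min = 2:00 PM.
The closing segment starts at 5:23 PM and the pre-show starts at 2:00 PM, so the pre-show is first.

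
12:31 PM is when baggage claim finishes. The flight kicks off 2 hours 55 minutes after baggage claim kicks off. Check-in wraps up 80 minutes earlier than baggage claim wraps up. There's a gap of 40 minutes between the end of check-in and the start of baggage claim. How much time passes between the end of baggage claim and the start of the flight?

2 hours 15 minutes

Check-in ends at 12:31 PM − 80 min = 11:11 AM.
Baggage claim starts at 11:11 AM + 40 min = 11:51 AM.
The flight starts at 11:51 AM + 175 min = 2:46 PM.
From 12:31 PM to 2:46 PM is 2 hours 15 minutes.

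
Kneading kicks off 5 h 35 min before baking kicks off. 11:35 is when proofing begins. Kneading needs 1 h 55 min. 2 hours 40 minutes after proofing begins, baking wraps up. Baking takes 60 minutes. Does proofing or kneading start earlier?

kneading

Baking ends at 11:35 + 160 min = 14:15.
Baking starts at 14:15 − 60 min = 13:15.
Kneading starts at 13:15 − 335 min = 07:40.
Proofing starts at 11:35 and kneading starts at 07:40, so kneading is first.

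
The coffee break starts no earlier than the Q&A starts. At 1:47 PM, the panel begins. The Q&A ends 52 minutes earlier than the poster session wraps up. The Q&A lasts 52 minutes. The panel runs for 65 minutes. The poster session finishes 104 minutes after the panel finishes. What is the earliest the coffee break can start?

2:52 PM

The panel ends at 1:47 PM + 65 min = 2:52 PM.
The poster session ends at 2:52 PM + 104 min = 4:36 PM.
The Q&A ends at 4:36 PM − 52 min = 3:44 PM.
The Q&A starts at 3:44 PM − 52 min = 2:52 PM.
The coffee break is bounded by the Q&A, so the earliest it can start is 2:52 PM.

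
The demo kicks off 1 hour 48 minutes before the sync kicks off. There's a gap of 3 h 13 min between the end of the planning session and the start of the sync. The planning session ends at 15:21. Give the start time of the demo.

The sync starts at 15:21 + 193 min = 18:34.
The demo starts at 18:34 − 108 min = 16:46.

16:46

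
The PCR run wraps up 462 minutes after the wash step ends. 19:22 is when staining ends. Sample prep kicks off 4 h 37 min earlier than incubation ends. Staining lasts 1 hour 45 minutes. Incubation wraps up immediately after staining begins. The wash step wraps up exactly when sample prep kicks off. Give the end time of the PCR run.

20:42

Staining starts at 19:22 − 105 min = 17:37.
So incubation ends at 17:37.
Sample prep starts at 17:37 − 277 min = 13:00.
So the wash step ends at 13:00.
The PCR run ends at 13:00 + 462 min = 20:42.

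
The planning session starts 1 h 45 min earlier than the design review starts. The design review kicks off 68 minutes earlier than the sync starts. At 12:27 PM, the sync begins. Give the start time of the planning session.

The design review starts at 12:27 PM − 68 min = 11:19 AM.
The planning session starts at 11:19 AM − 105 min = 9:34 AM.

9:34 AM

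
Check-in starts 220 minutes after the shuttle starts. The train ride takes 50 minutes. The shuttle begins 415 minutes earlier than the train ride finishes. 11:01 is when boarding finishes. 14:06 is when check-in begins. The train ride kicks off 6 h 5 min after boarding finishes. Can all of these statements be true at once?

No

The train ride starts at 11:01 + 365 min = 17:06.
The train ride ends at 17:06 + 50 min = 17:56.
The shuttle starts at 17:56 − 415 min = 11:01.
Check-in starts at 11:01 + 220 min = 14:41.
But check-in is also said to start at 14:06 — a 35-minute conflict.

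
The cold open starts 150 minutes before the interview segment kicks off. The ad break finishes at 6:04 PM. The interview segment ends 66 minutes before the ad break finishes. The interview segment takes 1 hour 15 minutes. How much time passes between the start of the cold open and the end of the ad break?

4 hours 51 minutes

The interview segment ends at 6:04 PM − 66 min = 4:58 PM.
The interview segment starts at 4:58 PM − 75 min = 3:43 PM.
The cold open starts at 3:43 PM − 150 min = 1:13 PM.
From 1:13 PM to 6:04 PM is 4 hours 51 minutes.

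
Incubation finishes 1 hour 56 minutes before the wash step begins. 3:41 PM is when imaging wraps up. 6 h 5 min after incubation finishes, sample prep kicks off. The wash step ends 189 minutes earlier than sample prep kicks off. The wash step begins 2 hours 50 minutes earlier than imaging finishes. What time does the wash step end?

The wash step starts at 3:41 PM − 170 min = 12:51 PM.
Incubation ends at 12:51 PM − 116 min = 10:55 AM.
Sample prep starts at 10:55 AM + 365 min = 5:00 PM.
The wash step ends at 5:00 PM − 189 min = 1:51 PM.

1:51 PM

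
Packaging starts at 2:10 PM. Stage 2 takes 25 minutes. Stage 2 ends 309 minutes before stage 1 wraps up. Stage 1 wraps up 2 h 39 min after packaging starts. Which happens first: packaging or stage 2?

stage 2

Stage 1 ends at 2:10 PM + 159 min = 4:49 PM.
Stage 2 ends at 4:49 PM − 309 min = 11:40 AM.
Stage 2 starts at 11:40 AM − 25 min = 11:15 AM.
Packaging starts at 2:10 PM and stage 2 starts at 11:15 AM, so stage 2 is first.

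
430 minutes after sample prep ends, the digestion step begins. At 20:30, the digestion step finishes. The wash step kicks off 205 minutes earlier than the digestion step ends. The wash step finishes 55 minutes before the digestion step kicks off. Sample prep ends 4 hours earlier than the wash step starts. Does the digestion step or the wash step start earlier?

The wash step starts at 20:30 − 205 min = 17:05.
Sample prep ends at 17:05 − 240 min = 13:05.
The digestion step starts at 13:05 + 430 min = 20:15.
The digestion step starts at 20:15 and the wash step starts at 17:05, so the wash step is first.

the wash step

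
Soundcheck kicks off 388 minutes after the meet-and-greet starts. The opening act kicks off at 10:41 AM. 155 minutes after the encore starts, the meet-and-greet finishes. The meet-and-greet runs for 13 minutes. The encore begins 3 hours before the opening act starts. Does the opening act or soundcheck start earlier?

The encore starts at 10:41 AM − 180 min = 7:41 AM.
The meet-and-greet ends at 7:41 AM + 155 min = 10:16 AM.
The meet-and-greet starts at 10:16 AM − 13 min = 10:03 AM.
Soundcheck starts at 10:03 AM + 388 min = 4:31 PM.
The opening act starts at 10:41 AM and soundcheck starts at 4:31 PM, so the opening act is first.

the opening act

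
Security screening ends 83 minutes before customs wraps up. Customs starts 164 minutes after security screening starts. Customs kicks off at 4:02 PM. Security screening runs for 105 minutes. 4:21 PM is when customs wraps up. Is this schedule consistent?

No

Security screening ends at 4:21 PM − 83 min = 2:58 PM.
Security screening starts at 2:58 PM − 105 min = 1:13 PM.
Customs starts at 1:13 PM + 164 min = 3:57 PM.
But customs is also said to start at 4:02 PM — a 5-minute conflict.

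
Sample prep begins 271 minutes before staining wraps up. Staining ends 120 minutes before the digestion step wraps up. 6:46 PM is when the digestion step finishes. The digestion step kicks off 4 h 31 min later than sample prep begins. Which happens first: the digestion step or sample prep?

Staining ends at 6:46 PM − 120 min = 4:46 PM.
Sample prep starts at 4:46 PM − 271 min = 12:15 PM.
The digestion step starts at 12:15 PM + 271 min = 4:46 PM.
The digestion step starts at 4:46 PM and sample prep starts at 12:15 PM, so sample prep is first.

sample prep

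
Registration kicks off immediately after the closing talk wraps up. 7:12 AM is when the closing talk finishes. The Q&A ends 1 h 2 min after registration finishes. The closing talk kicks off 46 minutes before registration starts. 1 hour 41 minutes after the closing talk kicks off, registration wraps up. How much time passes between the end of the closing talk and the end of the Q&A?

1 hour 57 minutes

Registration starts at 7:12 AM.
The closing talk starts at 7:12 AM − 46 min = 6:26 AM.
Registration ends at 6:26 AM + 101 min = 8:07 AM.
The Q&A ends at 8:07 AM + 62 min = 9:09 AM.
From 7:12 AM to 9:09 AM is 1 hour 57 minutes.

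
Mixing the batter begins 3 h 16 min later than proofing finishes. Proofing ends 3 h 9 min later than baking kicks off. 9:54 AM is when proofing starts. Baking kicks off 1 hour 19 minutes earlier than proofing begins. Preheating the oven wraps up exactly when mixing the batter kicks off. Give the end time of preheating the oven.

3:00 PM

Baking starts at 9:54 AM − 79 min = 8:35 AM.
Proofing ends at 8:35 AM + 189 min = 11:44 AM.
Mixing the batter starts at 11:44 AM + 196 min = 3:00 PM.
So preheating the oven ends at 3:00 PM.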